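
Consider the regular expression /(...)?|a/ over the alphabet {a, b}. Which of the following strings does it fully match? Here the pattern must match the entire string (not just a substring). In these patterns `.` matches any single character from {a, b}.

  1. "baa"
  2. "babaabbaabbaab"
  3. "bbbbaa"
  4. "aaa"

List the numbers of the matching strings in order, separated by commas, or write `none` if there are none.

1 → match
2 → no match
3 → no match
4 → match

1, 4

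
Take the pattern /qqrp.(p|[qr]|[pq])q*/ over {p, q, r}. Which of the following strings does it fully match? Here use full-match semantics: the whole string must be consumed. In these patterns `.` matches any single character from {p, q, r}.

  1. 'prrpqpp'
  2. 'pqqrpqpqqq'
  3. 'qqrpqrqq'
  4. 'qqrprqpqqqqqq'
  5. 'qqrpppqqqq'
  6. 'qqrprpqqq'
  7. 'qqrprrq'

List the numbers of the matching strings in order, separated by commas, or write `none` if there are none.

3, 5, 6, 7

1 → no match — must start with 'qqrp'
2 → no match — must start with 'qqrp'
3 → match
4 → no match
5 → match
6 → match
7 → match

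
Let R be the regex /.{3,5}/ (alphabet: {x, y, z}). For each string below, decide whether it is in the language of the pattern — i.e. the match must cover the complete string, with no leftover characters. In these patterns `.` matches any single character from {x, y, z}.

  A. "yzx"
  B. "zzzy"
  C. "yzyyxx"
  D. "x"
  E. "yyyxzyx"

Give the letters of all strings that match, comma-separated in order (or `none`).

A, B

A → match
B → match
C → no match
D → no match
E → no match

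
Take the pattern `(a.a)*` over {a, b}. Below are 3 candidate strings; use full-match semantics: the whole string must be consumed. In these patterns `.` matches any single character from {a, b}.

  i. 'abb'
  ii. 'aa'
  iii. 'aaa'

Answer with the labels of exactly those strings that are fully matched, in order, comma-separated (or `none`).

iii

i → no match
ii → no match
iii → match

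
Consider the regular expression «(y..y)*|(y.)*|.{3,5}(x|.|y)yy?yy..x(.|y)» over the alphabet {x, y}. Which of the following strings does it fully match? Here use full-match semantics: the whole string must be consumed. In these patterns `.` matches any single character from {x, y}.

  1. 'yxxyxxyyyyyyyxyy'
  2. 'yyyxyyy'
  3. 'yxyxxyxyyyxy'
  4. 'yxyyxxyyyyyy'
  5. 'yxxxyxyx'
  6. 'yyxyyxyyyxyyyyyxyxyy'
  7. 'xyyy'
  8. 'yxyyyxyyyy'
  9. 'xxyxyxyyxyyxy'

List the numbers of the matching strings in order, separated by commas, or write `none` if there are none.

8

1 → no match
2 → no match
3 → no match
4 → no match
5 → no match
6 → no match
7 → no match
8 → match
9 → no match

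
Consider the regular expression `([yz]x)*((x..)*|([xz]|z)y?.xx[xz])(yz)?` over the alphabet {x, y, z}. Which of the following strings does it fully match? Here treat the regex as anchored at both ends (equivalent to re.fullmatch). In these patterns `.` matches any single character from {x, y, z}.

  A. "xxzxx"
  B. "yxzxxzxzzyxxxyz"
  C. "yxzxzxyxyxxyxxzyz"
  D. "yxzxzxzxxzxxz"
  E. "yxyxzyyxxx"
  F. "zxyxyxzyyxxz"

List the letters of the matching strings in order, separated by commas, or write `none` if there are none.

A → no match
B → no match
C → match
D → match
E → match
F → match

C, D, E, F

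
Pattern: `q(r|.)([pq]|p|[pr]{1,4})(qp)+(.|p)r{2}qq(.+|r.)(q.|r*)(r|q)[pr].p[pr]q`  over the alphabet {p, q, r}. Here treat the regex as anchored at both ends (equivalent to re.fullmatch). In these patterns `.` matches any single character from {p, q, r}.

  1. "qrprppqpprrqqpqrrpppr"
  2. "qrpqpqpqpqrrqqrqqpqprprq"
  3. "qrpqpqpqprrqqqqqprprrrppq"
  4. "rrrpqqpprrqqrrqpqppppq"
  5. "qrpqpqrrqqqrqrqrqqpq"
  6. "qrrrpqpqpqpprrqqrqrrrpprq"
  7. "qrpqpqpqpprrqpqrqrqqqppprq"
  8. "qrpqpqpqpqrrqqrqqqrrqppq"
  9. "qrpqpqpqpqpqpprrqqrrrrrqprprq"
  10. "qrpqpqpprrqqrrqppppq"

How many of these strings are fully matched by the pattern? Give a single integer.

1 → no match — must end with "q"
2 → match
3 → no match
4 → no match — must start with "q"
5 → no match
6 → match
7 → no match
8 → match
9 → match
10 → match
Total matched: 5

5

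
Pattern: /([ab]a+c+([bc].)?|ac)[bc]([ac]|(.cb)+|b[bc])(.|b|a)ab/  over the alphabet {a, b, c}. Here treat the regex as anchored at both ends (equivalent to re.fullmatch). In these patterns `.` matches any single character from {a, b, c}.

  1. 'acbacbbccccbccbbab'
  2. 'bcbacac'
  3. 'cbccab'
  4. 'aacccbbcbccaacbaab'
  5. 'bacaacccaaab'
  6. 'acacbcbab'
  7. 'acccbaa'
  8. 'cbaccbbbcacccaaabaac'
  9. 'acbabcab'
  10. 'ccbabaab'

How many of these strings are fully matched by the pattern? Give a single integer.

1 → no match
2 → no match — must end with 'ab'
3 → no match
4 → no match
5 → no match
6 → no match
7 → no match — must end with 'ab'
8 → no match — must end with 'ab'
9 → no match
10 → no match
Total matched: 0

0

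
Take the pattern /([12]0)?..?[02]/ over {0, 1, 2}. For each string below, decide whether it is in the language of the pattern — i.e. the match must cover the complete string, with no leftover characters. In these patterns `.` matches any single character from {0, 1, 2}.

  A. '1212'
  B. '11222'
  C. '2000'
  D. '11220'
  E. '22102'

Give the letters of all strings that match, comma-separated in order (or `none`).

C

A → no match
B → no match
C → match
D → no match
E → no match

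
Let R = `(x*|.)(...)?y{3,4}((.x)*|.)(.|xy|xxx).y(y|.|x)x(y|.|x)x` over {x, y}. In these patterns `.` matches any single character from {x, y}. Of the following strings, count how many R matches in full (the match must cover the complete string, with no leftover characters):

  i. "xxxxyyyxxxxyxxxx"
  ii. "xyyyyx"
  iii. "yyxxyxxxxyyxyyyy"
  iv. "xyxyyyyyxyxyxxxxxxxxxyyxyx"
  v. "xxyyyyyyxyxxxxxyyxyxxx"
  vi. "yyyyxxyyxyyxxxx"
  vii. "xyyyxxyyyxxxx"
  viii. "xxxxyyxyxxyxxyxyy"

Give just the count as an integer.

i → match
ii → no match
iii → no match — must end with "x"
iv → match
v → no match
vi → no match
vii → match
viii → no match — must end with "x"
Total matched: 3

3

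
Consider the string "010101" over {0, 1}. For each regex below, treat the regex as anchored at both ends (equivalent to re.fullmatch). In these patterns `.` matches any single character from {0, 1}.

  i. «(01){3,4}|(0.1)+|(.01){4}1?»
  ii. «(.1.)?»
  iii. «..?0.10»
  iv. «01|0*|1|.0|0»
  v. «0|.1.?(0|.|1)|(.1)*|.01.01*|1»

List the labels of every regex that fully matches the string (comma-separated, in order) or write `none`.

i → match
ii → no match
iii → no match — must end with "10"
iv → no match
v → match

i, v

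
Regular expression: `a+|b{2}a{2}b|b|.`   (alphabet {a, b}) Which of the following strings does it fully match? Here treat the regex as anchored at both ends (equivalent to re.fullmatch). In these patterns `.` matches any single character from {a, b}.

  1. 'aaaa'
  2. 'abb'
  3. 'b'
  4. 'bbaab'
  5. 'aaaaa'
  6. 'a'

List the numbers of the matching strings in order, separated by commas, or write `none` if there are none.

1, 3, 4, 5, 6

1. 'aaaa' → match
2. 'abb' → no match
3. 'b' → match
4. 'bbaab' → match
5. 'aaaaa' → match
6. 'a' → match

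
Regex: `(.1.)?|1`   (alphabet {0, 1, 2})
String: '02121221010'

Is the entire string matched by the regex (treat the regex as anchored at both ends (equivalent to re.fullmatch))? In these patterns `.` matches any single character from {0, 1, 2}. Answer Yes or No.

No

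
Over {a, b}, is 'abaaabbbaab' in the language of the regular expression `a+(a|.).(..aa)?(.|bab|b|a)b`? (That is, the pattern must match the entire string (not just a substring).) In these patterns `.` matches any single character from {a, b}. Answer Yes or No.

No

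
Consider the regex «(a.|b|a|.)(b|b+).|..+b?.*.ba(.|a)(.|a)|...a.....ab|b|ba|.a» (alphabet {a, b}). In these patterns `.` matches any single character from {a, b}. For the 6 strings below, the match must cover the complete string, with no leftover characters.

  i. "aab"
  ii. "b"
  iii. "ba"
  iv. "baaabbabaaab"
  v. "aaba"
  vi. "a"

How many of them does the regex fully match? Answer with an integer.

i. "aab" → no match
ii. "b" → match
iii. "ba" → match
iv. "baaabbabaaab" → no match
v. "aaba" → match
vi. "a" → no match
Total matched: 3

3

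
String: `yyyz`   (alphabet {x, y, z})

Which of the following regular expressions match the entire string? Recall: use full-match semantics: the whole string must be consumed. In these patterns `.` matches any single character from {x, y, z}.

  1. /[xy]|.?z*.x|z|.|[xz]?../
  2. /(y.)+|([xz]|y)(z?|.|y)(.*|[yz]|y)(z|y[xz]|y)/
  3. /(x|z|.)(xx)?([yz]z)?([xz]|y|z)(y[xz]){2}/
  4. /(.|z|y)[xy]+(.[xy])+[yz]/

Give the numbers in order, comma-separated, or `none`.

2

1 → no match
2 → match
3 → no match
4 → no match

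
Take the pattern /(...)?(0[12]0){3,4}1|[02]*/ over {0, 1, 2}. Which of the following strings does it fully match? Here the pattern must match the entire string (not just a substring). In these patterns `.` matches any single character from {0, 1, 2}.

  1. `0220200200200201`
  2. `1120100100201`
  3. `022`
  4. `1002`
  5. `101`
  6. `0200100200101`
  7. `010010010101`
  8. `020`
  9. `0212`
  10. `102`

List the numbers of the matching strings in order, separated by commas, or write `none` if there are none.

1, 2, 3, 6, 8

1 → match
2 → match
3. `022` → match
4. `1002` → no match
5. `101` → no match
6 → match
7. `010010010101` → no match
8. `020` → match
9. `0212` → no match
10. `102` → no match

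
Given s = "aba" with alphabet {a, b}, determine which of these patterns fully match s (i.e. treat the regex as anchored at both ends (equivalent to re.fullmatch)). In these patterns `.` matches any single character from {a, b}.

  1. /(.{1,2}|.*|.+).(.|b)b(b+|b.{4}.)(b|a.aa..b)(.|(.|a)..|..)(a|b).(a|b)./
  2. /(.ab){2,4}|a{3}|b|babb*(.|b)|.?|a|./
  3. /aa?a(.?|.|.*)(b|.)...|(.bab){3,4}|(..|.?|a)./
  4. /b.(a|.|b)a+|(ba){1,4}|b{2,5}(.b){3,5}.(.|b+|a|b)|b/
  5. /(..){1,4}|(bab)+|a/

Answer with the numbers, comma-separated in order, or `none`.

1 → no match
2 → no match
3 → match
4 → no match
5 → no match

3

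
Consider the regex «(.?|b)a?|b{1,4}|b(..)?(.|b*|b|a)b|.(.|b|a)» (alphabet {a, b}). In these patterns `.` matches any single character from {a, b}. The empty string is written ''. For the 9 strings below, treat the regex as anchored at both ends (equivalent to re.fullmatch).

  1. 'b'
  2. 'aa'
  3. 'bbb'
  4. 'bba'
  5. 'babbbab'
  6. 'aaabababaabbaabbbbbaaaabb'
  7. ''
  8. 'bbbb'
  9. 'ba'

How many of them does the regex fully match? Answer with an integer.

6

1 → match
2 → match
3 → match
4 → no match
5 → no match
6 → no match
7 → match
8 → match
9 → match
Total matched: 6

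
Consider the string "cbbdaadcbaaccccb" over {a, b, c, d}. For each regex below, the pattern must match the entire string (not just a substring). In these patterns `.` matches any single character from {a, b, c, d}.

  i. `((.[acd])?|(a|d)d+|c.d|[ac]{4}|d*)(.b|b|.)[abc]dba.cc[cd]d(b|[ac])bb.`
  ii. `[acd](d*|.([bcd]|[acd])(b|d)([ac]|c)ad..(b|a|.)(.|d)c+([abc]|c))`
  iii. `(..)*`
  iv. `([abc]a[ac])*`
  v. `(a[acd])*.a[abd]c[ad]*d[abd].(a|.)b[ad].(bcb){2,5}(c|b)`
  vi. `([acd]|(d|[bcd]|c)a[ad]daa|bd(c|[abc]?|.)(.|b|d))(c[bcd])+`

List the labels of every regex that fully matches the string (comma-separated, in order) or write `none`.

i → no match
ii → match
iii → match
iv → no match
v → no match
vi → no match

ii, iii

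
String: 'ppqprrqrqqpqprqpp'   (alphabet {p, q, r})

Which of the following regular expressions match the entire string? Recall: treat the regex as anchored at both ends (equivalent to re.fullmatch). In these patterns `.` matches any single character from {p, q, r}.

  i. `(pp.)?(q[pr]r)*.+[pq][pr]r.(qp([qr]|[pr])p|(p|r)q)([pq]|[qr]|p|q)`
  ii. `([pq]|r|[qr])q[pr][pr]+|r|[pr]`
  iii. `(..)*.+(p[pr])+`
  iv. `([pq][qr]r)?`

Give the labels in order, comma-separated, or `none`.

iii

i → no match
ii → no match
iii → match
iv → no match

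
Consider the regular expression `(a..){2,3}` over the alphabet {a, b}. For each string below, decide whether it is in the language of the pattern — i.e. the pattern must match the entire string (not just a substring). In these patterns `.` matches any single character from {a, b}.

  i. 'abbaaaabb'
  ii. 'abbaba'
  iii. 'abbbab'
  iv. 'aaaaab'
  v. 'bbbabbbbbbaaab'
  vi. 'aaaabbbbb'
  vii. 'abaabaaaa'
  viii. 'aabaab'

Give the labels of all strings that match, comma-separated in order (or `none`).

i, ii, iv, vii, viii

i → match
ii → match
iii → no match
iv → match
v → no match — must start with 'a'
vi → no match
vii → match
viii → match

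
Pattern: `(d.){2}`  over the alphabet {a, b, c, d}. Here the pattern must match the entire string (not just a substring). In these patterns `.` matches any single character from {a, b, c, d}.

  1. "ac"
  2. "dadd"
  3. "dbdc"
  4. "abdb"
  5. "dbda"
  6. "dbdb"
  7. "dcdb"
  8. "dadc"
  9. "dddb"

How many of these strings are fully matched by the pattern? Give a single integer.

1. "ac" → no match — must start with "d"
2. "dadd" → match
3. "dbdc" → match
4. "abdb" → no match — must start with "d"
5. "dbda" → match
6. "dbdb" → match
7. "dcdb" → match
8. "dadc" → match
9. "dddb" → match
Total matched: 7

7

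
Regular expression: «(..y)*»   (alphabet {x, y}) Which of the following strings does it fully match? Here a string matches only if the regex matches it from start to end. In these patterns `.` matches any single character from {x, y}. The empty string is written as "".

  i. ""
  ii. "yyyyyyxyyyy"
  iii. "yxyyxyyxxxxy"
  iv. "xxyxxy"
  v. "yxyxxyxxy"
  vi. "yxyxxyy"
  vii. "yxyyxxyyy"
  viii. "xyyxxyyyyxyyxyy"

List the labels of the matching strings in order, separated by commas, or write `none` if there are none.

i, iv, v, viii

i → match
ii → no match
iii → no match
iv → match
v → match
vi → no match
vii → no match
viii → match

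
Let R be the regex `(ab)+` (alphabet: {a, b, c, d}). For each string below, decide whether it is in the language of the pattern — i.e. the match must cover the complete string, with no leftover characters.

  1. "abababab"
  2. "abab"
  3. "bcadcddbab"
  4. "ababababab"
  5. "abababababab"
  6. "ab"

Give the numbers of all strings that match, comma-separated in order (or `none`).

1, 2, 4, 5, 6

1. "abababab" → match
2. "abab" → match
3. "bcadcddbab" → no match — must start with "ab"
4. "ababababab" → match
5. "abababababab" → match
6. "ab" → match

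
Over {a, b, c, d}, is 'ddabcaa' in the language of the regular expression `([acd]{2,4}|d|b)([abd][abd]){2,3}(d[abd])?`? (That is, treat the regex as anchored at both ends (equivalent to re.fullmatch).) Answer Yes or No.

No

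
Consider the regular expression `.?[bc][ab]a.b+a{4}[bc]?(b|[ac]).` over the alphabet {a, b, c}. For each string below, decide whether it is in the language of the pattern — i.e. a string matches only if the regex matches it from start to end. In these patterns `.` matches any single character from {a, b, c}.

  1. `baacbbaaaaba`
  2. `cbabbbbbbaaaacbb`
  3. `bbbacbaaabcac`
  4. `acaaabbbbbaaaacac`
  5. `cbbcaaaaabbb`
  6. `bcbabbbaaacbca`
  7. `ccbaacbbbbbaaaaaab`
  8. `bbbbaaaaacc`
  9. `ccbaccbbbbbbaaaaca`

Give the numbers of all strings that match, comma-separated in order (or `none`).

1, 2, 4

1 → match
2 → match
3 → no match
4 → match
5 → no match
6 → no match
7 → no match
8 → no match
9 → no match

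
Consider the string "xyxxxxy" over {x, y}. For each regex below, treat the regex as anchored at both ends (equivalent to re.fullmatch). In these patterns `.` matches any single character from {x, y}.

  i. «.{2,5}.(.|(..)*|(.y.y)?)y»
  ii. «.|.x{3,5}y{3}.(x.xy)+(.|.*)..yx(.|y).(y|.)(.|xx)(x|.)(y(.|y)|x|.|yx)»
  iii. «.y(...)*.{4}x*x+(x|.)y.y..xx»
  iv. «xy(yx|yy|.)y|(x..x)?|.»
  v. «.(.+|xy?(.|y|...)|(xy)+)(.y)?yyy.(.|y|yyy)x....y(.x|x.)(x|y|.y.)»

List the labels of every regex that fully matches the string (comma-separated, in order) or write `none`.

i

i → match
ii → no match
iii → no match — must end with "xx"
iv → no match
v → no match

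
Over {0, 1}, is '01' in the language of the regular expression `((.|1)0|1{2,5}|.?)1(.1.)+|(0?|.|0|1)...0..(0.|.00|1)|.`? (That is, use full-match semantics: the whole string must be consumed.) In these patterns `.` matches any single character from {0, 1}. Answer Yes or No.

No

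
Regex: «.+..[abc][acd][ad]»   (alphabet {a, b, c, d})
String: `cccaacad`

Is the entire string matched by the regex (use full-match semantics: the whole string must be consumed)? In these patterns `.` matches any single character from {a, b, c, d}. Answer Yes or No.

Yes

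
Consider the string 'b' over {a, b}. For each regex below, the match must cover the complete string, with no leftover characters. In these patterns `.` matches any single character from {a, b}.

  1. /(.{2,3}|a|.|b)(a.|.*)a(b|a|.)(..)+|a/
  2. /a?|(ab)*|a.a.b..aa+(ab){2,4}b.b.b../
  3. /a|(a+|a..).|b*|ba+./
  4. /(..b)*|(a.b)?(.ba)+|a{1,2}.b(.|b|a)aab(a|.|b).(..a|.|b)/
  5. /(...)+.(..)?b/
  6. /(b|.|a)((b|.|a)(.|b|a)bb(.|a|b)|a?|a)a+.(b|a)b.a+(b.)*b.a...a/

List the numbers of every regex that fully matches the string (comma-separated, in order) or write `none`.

3

1 → no match
2 → no match
3 → match
4 → no match
5 → no match
6 → no match — must end with 'a'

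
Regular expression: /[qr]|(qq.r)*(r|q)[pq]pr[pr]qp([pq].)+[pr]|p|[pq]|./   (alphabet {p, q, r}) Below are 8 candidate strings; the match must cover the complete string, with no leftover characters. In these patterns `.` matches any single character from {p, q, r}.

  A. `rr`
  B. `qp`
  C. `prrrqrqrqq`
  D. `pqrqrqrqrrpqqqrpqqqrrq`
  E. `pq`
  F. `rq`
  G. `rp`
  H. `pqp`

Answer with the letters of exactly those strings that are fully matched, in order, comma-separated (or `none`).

none

A. `rr` → no match
B. `qp` → no match
C. `prrrqrqrqq` → no match
D → no match
E. `pq` → no match
F. `rq` → no match
G. `rp` → no match
H. `pqp` → no match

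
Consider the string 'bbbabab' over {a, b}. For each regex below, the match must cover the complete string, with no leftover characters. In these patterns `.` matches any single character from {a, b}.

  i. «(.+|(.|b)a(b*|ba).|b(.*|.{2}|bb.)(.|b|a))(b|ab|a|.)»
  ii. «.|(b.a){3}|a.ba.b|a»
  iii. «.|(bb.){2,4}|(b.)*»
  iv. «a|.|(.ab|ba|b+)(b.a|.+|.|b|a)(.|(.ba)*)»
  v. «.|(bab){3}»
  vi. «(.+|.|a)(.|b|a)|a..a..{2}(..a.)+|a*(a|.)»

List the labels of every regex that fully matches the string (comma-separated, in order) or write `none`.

i → match
ii → no match
iii → no match
iv → match
v → no match
vi → match

i, iv, vi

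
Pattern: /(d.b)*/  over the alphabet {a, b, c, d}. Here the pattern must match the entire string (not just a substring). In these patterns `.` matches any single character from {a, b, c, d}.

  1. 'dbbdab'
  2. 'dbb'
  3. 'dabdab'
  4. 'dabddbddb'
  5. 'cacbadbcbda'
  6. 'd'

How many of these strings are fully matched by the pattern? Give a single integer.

4

1 → match
2 → match
3 → match
4 → match
5 → no match
6 → no match
Total matched: 4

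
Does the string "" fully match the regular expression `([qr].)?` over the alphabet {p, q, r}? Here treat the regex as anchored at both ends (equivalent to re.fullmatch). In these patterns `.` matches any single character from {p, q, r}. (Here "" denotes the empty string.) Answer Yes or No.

Yes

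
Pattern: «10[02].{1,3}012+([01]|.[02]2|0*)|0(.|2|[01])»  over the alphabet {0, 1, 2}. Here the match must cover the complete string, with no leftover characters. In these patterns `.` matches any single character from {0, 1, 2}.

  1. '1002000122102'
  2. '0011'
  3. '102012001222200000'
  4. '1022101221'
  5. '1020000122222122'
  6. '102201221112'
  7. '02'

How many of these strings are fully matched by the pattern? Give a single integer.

1 → match
2. '0011' → no match
3 → no match
4. '1022101221' → match
5 → match
6. '102201221112' → no match
7. '02' → match
Total matched: 4

4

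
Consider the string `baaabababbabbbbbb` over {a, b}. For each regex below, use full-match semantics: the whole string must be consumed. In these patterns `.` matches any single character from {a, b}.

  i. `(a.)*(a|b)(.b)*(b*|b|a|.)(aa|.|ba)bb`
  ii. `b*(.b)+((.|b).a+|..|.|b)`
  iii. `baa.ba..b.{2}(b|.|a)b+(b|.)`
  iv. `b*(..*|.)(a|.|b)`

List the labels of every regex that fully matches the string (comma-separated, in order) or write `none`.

i → no match
ii → no match
iii → match
iv → match

iii, iv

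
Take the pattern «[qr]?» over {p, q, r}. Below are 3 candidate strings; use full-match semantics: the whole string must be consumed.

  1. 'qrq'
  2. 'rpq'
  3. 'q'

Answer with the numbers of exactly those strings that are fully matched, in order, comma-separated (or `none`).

3

1 → no match
2 → no match
3 → match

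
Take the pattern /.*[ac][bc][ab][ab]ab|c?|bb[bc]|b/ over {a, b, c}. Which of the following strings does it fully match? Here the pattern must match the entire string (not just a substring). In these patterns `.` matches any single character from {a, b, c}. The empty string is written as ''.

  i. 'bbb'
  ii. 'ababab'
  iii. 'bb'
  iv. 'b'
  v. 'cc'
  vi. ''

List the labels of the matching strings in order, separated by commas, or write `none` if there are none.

i, ii, iv, vi

i → match
ii → match
iii → no match
iv → match
v → no match
vi → match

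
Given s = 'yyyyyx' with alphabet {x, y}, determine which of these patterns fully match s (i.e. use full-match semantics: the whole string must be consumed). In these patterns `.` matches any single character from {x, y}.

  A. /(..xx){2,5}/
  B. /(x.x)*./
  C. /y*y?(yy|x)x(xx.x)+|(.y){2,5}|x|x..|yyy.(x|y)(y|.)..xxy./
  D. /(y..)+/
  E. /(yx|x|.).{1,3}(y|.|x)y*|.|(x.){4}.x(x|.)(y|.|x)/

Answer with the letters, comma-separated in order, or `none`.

D

A → no match — must end with 'xx'
B → no match
C → no match
D → match
E → no match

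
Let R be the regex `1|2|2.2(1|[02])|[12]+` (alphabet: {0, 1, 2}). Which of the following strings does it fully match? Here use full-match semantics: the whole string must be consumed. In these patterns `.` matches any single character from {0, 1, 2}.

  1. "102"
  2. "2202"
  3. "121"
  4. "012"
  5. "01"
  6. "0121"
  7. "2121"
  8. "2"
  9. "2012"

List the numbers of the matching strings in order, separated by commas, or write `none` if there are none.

3, 7, 8

1 → no match
2 → no match
3 → match
4 → no match
5 → no match
6 → no match
7 → match
8 → match
9 → no match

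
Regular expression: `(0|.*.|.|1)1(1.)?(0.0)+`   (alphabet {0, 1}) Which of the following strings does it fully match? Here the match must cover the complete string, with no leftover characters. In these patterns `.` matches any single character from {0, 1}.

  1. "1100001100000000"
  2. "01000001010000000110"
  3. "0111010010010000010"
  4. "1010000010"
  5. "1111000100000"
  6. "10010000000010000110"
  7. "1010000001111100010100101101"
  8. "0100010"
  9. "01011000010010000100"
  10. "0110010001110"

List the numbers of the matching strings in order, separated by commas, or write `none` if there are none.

3

1 → no match
2 → no match
3 → match
4 → no match
5 → no match
6 → no match
7 → no match — must end with "0"
8 → no match
9 → no match
10 → no match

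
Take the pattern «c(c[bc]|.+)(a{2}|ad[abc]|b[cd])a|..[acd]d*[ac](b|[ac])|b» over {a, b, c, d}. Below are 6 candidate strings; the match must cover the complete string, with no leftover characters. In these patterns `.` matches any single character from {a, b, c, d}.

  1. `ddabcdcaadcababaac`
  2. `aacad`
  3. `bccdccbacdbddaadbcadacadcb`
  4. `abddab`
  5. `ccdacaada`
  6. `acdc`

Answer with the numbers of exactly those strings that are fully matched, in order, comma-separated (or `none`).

1 → no match
2 → no match
3 → no match
4 → match
5 → no match
6 → no match

4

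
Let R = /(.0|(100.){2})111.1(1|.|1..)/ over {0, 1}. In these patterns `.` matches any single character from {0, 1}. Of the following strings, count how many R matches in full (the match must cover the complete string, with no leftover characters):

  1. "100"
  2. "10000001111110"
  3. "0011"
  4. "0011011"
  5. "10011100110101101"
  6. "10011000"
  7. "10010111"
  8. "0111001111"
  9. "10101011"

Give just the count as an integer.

1 → no match
2 → no match
3 → no match
4 → no match
5 → no match
6 → no match
7 → no match
8 → no match
9 → no match
Total matched: 0

0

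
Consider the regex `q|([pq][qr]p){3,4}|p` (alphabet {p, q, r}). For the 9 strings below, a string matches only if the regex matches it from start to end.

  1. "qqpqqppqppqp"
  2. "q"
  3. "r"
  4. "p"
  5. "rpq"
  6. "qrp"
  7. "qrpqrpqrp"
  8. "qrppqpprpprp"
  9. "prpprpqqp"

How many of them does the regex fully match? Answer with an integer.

1 → match
2 → match
3 → no match
4 → match
5 → no match
6 → no match
7 → match
8 → match
9 → match
Total matched: 6

6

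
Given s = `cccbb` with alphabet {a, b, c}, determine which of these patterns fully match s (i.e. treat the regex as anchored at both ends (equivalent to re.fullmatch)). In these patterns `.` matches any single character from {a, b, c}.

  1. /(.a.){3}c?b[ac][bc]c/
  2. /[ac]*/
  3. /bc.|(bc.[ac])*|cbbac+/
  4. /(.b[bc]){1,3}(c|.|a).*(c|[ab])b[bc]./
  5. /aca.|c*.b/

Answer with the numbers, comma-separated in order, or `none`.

1 → no match — must end with `c`
2 → no match
3 → no match
4 → no match
5 → match

5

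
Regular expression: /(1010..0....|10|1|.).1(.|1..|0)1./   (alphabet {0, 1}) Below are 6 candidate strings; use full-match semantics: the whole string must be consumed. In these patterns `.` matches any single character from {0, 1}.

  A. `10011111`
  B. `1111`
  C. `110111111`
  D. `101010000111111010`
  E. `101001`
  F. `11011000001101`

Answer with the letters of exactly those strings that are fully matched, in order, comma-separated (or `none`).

D

A → no match
B → no match
C → no match
D → match
E → no match
F → no match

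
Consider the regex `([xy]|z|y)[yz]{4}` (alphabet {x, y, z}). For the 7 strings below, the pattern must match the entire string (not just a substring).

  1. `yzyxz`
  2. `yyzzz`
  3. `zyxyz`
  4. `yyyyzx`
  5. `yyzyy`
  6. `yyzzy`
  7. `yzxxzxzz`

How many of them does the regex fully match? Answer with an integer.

1. `yzyxz` → no match
2. `yyzzz` → match
3. `zyxyz` → no match
4. `yyyyzx` → no match
5. `yyzyy` → match
6. `yyzzy` → match
7. `yzxxzxzz` → no match
Total matched: 3

3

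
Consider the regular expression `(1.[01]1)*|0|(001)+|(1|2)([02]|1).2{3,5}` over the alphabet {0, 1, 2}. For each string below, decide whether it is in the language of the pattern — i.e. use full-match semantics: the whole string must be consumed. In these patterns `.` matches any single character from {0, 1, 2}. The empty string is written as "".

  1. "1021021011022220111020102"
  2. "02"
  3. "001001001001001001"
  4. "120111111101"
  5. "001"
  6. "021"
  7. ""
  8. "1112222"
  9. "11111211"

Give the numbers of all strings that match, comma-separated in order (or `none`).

1 → no match
2 → no match
3 → match
4 → match
5 → match
6 → no match
7 → match
8 → match
9 → match

3, 4, 5, 7, 8, 9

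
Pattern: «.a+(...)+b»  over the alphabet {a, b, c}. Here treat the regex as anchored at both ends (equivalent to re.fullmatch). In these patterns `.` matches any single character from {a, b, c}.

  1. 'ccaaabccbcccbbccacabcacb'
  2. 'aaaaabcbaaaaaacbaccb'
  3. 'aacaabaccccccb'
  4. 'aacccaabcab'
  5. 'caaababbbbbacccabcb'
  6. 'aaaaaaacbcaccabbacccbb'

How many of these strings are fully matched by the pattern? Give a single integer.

3

1 → no match
2 → match
3 → no match
4 → no match
5 → match
6 → match
Total matched: 3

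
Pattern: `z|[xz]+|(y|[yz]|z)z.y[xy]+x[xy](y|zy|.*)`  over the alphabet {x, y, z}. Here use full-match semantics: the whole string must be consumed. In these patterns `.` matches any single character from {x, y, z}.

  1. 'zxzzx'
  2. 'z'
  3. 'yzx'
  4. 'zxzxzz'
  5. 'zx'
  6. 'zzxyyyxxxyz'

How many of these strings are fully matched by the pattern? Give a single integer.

1 → match
2 → match
3 → no match
4 → match
5 → match
6 → match
Total matched: 5

5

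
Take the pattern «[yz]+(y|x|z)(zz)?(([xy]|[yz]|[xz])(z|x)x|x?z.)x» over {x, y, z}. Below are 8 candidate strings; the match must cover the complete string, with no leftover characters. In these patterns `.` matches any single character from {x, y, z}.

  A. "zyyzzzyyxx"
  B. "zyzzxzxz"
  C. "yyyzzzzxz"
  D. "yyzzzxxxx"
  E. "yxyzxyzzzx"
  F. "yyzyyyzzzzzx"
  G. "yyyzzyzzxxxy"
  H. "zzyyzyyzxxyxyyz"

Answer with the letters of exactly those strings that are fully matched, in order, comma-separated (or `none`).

A → no match
B → no match — must end with "x"
C → no match — must end with "x"
D → match
E → no match
F → match
G → no match — must end with "x"
H → no match — must end with "x"

D, F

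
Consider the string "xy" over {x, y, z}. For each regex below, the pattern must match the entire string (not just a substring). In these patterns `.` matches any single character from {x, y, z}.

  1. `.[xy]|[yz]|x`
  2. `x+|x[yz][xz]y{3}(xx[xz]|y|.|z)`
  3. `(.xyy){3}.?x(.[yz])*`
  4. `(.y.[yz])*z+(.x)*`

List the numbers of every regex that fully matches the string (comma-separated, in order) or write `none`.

1 → match
2 → no match
3 → no match
4 → no match

1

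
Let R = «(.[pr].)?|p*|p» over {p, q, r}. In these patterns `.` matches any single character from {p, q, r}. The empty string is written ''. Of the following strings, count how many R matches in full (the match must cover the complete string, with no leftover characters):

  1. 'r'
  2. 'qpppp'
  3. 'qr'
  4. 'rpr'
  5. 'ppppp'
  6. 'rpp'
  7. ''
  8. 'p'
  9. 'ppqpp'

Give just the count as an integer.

1 → no match
2 → no match
3 → no match
4 → match
5 → match
6 → match
7 → match
8 → match
9 → no match
Total matched: 5

5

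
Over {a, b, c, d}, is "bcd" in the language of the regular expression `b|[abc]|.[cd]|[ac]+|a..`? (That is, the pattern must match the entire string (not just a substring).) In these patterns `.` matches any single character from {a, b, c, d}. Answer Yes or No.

No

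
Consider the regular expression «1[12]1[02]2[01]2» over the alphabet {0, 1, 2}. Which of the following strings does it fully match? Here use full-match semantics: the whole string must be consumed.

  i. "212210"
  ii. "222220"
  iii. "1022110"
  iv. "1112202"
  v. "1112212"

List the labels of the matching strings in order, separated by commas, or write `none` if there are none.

i → no match — must start with "1"
ii → no match — must start with "1"
iii → no match — must end with "2"
iv → match
v → match

iv, v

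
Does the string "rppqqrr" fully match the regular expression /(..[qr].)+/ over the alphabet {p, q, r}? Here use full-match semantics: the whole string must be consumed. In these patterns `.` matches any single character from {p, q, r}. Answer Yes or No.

No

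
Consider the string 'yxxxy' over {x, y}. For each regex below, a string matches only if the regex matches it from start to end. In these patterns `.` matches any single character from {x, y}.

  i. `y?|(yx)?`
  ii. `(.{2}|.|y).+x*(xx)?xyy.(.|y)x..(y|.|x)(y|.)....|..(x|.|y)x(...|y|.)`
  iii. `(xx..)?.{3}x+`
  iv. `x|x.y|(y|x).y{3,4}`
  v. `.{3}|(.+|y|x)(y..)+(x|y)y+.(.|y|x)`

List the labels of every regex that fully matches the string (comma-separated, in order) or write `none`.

ii

i → no match
ii → match
iii → no match — must end with 'x'
iv → no match
v → no match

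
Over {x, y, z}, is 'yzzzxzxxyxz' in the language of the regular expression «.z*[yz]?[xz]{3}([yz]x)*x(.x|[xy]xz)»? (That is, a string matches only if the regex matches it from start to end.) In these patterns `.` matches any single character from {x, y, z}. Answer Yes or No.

Yes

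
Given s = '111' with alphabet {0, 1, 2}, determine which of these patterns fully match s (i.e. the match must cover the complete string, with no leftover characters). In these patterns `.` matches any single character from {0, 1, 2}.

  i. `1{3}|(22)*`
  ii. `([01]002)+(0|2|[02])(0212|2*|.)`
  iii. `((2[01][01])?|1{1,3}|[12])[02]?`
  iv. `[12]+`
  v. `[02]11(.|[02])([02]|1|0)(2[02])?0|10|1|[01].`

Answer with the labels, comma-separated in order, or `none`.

i, iii, iv

i → match
ii → no match
iii → match
iv → match
v → no match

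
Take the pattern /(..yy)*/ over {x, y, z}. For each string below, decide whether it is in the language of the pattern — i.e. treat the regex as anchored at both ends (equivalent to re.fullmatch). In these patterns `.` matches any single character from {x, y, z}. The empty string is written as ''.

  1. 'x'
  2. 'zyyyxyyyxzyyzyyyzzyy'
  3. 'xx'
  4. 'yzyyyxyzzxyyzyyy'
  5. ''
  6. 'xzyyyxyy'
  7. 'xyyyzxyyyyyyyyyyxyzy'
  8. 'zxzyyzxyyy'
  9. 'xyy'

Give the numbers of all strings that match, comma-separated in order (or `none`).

1 → no match
2 → match
3 → no match
4 → no match
5 → match
6 → match
7 → no match
8 → no match
9 → no match

2, 5, 6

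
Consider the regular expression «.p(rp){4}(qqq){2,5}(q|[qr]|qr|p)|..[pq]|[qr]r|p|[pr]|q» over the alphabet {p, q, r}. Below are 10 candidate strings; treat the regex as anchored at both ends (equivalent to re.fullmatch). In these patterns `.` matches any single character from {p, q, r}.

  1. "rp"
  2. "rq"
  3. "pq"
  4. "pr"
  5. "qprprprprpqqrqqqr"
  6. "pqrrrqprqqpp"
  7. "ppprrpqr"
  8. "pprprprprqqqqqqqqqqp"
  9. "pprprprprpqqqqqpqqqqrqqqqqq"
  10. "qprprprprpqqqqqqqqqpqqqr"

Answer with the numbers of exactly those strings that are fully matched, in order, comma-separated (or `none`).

none

1 → no match
2 → no match
3 → no match
4 → no match
5 → no match
6 → no match
7 → no match
8 → no match
9 → no match
10 → no match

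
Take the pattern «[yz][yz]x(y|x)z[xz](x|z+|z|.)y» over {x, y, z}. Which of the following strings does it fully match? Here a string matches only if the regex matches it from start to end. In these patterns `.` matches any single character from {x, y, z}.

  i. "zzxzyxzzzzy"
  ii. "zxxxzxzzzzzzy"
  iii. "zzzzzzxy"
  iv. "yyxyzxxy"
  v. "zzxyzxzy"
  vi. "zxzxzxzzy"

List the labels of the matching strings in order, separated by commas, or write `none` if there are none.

iv, v

i → no match
ii → no match
iii → no match
iv → match
v → match
vi → no match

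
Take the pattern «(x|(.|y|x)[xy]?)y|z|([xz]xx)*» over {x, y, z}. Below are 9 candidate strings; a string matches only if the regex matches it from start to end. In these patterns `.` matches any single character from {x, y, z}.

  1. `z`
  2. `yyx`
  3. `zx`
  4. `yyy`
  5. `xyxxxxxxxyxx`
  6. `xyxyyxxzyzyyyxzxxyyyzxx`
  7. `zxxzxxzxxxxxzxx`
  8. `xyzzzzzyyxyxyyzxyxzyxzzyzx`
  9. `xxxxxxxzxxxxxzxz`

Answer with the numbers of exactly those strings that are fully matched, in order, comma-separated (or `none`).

1 → match
2 → no match
3 → no match
4 → match
5 → no match
6 → no match
7 → match
8 → no match
9 → no match

1, 4, 7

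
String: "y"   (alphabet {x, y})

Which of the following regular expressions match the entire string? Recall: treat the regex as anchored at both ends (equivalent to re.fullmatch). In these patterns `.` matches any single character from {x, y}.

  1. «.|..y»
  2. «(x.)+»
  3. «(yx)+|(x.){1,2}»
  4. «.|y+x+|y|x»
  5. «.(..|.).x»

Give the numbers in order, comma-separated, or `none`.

1, 4

1 → match
2 → no match — must start with "x"
3 → no match
4 → match
5 → no match — must end with "x"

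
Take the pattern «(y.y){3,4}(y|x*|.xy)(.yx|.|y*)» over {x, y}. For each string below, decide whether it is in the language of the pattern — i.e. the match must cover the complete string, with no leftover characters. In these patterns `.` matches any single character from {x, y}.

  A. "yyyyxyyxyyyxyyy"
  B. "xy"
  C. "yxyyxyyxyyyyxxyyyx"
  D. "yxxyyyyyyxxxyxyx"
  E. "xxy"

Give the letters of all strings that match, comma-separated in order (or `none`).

A → no match
B. "xy" → no match — must start with "y"
C → match
D → no match
E. "xxy" → no match — must start with "y"

C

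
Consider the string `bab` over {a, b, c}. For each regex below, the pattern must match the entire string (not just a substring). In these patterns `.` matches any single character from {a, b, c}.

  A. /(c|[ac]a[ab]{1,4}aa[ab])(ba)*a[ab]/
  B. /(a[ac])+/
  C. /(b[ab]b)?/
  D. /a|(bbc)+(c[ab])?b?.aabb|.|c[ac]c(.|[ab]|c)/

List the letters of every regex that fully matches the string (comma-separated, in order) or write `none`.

A → no match
B → no match — must start with `a`
C → match
D → no match

C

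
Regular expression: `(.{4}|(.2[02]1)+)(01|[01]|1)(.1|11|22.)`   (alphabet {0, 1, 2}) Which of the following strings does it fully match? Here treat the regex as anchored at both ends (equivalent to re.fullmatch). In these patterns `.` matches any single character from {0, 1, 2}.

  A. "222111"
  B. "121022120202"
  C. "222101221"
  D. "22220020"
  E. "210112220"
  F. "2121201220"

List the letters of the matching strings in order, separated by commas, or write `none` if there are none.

A → no match
B → no match
C → match
D → no match
E → no match
F → no match

C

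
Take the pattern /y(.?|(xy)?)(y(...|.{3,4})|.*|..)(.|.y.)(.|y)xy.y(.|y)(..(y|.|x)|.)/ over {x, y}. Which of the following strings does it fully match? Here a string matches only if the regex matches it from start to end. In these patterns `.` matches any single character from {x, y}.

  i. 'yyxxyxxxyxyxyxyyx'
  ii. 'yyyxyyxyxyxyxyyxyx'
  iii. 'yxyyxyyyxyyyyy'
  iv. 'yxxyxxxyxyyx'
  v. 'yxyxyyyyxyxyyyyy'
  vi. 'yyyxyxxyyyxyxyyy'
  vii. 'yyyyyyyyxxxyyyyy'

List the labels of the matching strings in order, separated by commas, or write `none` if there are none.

i → match
ii → match
iii → match
iv. 'yxxyxxxyxyyx' → match
v → match
vi → match
vii → match

i, ii, iii, iv, v, vi, vii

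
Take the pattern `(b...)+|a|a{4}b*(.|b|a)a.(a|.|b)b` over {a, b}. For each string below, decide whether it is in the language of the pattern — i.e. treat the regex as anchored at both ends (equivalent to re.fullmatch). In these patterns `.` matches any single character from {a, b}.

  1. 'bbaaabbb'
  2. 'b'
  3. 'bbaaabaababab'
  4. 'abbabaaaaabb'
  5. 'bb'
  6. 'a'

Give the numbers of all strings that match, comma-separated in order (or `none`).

1 → no match
2 → no match
3 → no match
4 → no match
5 → no match
6 → match

6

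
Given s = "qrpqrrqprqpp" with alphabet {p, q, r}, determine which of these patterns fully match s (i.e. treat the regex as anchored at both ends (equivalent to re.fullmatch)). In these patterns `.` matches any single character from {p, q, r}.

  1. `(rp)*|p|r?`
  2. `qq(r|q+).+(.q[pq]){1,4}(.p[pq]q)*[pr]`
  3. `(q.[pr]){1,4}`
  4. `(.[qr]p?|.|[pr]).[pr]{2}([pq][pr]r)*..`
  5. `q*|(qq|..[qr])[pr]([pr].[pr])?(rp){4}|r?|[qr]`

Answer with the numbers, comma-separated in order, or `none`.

1 → no match
2 → no match — must start with "qq"
3 → match
4 → no match
5 → no match

3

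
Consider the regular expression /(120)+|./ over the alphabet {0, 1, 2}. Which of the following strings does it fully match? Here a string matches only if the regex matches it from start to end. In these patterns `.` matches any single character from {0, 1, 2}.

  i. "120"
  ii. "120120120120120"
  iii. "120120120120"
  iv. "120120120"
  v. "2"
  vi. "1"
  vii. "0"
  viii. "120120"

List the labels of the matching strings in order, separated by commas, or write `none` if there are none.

i. "120" → match
ii → match
iii. "120120120120" → match
iv. "120120120" → match
v. "2" → match
vi. "1" → match
vii. "0" → match
viii. "120120" → match

i, ii, iii, iv, v, vi, vii, viii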